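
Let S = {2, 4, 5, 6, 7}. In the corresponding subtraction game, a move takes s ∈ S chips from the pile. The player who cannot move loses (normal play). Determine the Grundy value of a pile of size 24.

3

n :  0  1  2  3  4  5  6  7  8  9 10 11 12 13 14 15 16 17 18 19 20 21 22 23 24
G :  0  0  1  1  2  2  3  3  4  0  0  1  1  2  2  3  3  4  0  0  1  1  2  2  3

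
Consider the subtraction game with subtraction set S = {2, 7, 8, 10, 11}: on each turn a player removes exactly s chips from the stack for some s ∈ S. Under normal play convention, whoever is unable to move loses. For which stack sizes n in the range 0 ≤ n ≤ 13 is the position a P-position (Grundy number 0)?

0, 1, 4, 5

G(0) = 0
G(1) = mex{} = 0
G(2) = mex{0} = 1
G(3) = mex{0} = 1
G(4) = mex{1} = 0
G(5) = mex{1} = 0
G(6) = mex{0} = 1
G(7) = mex{0,0} = 1
G(8) = mex{1,0,0} = 2
G(9) = mex{1,1,0} = 2
G(10) = mex{2,1,1,0} = 3
G(11) = mex{2,0,1,0,0} = 3
G(12) = mex{3,0,0,1,0} = 2
G(13) = mex{3,1,0,1,1} = 2
P-positions are exactly the n with G(n) = 0.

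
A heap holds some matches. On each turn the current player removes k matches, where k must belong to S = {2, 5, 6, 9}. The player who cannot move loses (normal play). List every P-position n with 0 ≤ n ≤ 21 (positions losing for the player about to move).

0, 1, 4, 8, 11, 12, 15, 19

G(0) = 0
G(1) = mex{} = 0
G(2) = mex{0} = 1
G(3) = mex{0} = 1
G(4) = mex{1} = 0
G(5) = mex{1,0} = 2
G(6) = mex{0,0,0} = 1
G(7) = mex{2,1,0} = 3
G(8) = mex{1,1,1} = 0
G(9) = mex{3,0,1,0} = 2
G(10) = mex{0,2,0,0} = 1
G(11) = mex{2,1,2,1} = 0
G(12) = mex{1,3,1,1} = 0
G(13) = mex{0,0,3,0} = 1
G(14) = mex{0,2,0,2} = 1
G(15) = mex{1,1,2,1} = 0
G(16) = mex{1,0,1,3} = 2
G(17) = mex{0,0,0,0} = 1
G(18) = mex{2,1,0,2} = 3
G(19) = mex{1,1,1,1} = 0
G(20) = mex{3,0,1,0} = 2
G(21) = mex{0,2,0,0} = 1
P-positions are exactly the n with G(n) = 0.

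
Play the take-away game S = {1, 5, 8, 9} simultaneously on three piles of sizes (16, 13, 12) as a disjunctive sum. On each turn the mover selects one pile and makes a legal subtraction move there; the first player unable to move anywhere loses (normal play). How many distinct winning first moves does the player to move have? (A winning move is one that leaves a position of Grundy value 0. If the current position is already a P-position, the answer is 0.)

4

All piles use S = {1, 5, 8, 9}:
n :  0  1  2  3  4  5  6  7  8  9 10 11 12 13 14 15 16
G :  0  1  0  1  0  1  0  1  2  3  2  3  2  3  2  3  0
Pile A: G(16) = 0.
Pile B: G(13) = 3.
Pile C: G(12) = 2.
Combined Grundy value = 0 ⊕ 3 ⊕ 2 = 1.
A winning move leaves total XOR = 0, i.e. changes one component's Grundy value g to g ⊕ X where X is the current total.
Pile A: need g' = 0⊕1 = 1. Options: 16−1→G=3, 16−5→G=3, 16−8→G=2, 16−9→G=1. Hits: 1.
Pile B: need g' = 3⊕1 = 2. Options: 13−1→G=2, 13−5→G=2, 13−8→G=1, 13−9→G=0. Hits: 2.
Pile C: need g' = 2⊕1 = 3. Options: 12−1→G=3, 12−5→G=1, 12−8→G=0, 12−9→G=1. Hits: 1.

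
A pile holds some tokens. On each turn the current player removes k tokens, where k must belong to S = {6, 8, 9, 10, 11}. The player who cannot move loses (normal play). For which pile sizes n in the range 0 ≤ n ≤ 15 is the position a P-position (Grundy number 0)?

G(0) = 0
G(1) = mex{} = 0
G(2) = mex{} = 0
G(3) = mex{} = 0
G(4) = mex{} = 0
G(5) = mex{} = 0
G(6) = mex{0} = 1
G(7) = mex{0} = 1
G(8) = mex{0,0} = 1
G(9) = mex{0,0,0} = 1
G(10) = mex{0,0,0,0} = 1
G(11) = mex{0,0,0,0,0} = 1
G(12) = mex{1,0,0,0,0} = 2
G(13) = mex{1,0,0,0,0} = 2
G(14) = mex{1,1,0,0,0} = 2
G(15) = mex{1,1,1,0,0} = 2
P-positions are exactly the n with G(n) = 0.

0, 1, 2, 3, 4, 5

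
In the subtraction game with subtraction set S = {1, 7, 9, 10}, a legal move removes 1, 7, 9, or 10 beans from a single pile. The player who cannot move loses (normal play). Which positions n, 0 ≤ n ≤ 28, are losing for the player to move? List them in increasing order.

G(0) = 0
G(1) = mex{0} = 1
G(2) = mex{1} = 0
G(3) = mex{0} = 1
G(4) = mex{1} = 0
G(5) = mex{0} = 1
G(6) = mex{1} = 0
G(7) = mex{0,0} = 1
G(8) = mex{1,1} = 0
G(9) = mex{0,0,0} = 1
G(10) = mex{1,1,1,0} = 2
G(11) = mex{2,0,0,1} = 3
G(12) = mex{3,1,1,0} = 2
G(13) = mex{2,0,0,1} = 3
G(14) = mex{3,1,1,0} = 2
G(15) = mex{2,0,0,1} = 3
G(16) = mex{3,1,1,0} = 2
G(17) = mex{2,2,0,1} = 3
G(18) = mex{3,3,1,0} = 2
G(19) = mex{2,2,2,1} = 0
G(20) = mex{0,3,3,2} = 1
G(21) = mex{1,2,2,3} = 0
G(22) = mex{0,3,3,2} = 1
G(23) = mex{1,2,2,3} = 0
G(24) = mex{0,3,3,2} = 1
G(25) = mex{1,2,2,3} = 0
G(26) = mex{0,0,3,2} = 1
G(27) = mex{1,1,2,3} = 0
G(28) = mex{0,0,0,2} = 1
P-positions are exactly the n with G(n) = 0.

0, 2, 4, 6, 8, 19, 21, 23, 25, 27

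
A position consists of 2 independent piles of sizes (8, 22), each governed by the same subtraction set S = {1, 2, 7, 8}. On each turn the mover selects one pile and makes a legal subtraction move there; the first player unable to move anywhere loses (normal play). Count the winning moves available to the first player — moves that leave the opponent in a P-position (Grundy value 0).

4

All piles use S = {1, 2, 7, 8}:
G(0) = 0
G(1) = mex{0} = 1
G(2) = mex{1,0} = 2
G(3) = mex{2,1} = 0
G(4) = mex{0,2} = 1
G(5) = mex{1,0} = 2
G(6) = mex{2,1} = 0
G(7) = mex{0,2,0} = 1
G(8) = mex{1,0,1,0} = 2
G(9) = mex{2,1,2,1} = 0
G(10) = mex{0,2,0,2} = 1
G(11) = mex{1,0,1,0} = 2
G(12) = mex{2,1,2,1} = 0
G(13) = mex{0,2,0,2} = 1
G(14) = mex{1,0,1,0} = 2
G(15) = mex{2,1,2,1} = 0
G(16) = mex{0,2,0,2} = 1
G(17) = mex{1,0,1,0} = 2
G(18) = mex{2,1,2,1} = 0
G(19) = mex{0,2,0,2} = 1
G(20) = mex{1,0,1,0} = 2
G(21) = mex{2,1,2,1} = 0
G(22) = mex{0,2,0,2} = 1
Pile A: G(8) = 2.
Pile B: G(22) = 1.
Combined Grundy value = 2 ⊕ 1 = 3.
A winning move leaves total XOR = 0, i.e. changes one component's Grundy value g to g ⊕ X where X is the current total.
Pile A: need g' = 2⊕3 = 1. Options: 8−1→G=1, 8−2→G=0, 8−7→G=1, 8−8→G=0. Hits: 2.
Pile B: need g' = 1⊕3 = 2. Options: 22−1→G=0, 22−2→G=2, 22−7→G=0, 22−8→G=2. Hits: 2.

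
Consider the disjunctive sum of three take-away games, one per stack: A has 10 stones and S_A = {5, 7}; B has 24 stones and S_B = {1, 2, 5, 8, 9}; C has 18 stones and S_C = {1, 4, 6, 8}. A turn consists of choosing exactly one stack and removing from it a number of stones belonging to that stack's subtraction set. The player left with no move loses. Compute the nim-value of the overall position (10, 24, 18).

2

Stack A, S = {5, 7}:
G(0) = 0
G(1) = mex{} = 0
G(2) = mex{} = 0
G(3) = mex{} = 0
G(4) = mex{} = 0
G(5) = mex{0} = 1
G(6) = mex{0} = 1
G(7) = mex{0,0} = 1
G(8) = mex{0,0} = 1
G(9) = mex{0,0} = 1
G(10) = mex{1,0} = 2
G_A(10) = 2.
Stack B, S = {1, 2, 5, 8, 9}:
n :  0  1  2  3  4  5  6  7  8  9 10 11 12 13 14 15 16 17 18 19 20 21 22 23 24
G :  0  1  2  0  1  2  0  1  2  3  0  1  2  0  1  2  0  1  2  3  0  1  2  0  1
G_B(24) = 1.
Stack C, S = {1, 4, 6, 8}:
n :  0  1  2  3  4  5  6  7  8  9 10 11 12 13 14 15 16 17 18
G :  0  1  0  1  2  0  1  0  1  2  3  2  0  1  0  1  2  0  1
G_C(18) = 1.
Combined Grundy value = 2 ⊕ 1 ⊕ 1 = 2.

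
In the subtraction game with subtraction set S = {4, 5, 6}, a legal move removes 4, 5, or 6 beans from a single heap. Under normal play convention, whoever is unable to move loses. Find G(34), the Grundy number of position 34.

1

n :  0  1  2  3  4  5  6  7  8  9 10 11 12 13 14 15 16 17 18 19 20 21 22 23 24 25 26 27 28 29 30 31 32 33 34
G :  0  0  0  0  1  1  1  1  2  2  0  0  0  0  1  1  1  1  2  2  0  0  0  0  1  1  1  1  2  2  0  0  0  0  1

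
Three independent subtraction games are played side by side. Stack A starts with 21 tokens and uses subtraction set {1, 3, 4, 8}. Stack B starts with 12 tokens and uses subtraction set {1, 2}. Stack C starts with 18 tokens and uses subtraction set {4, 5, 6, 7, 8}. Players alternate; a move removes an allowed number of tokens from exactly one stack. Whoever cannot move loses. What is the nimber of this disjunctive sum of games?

1

Stack A, S = {1, 3, 4, 8}:
n :  0  1  2  3  4  5  6  7  8  9 10 11 12 13 14 15 16 17 18 19 20 21
G :  0  1  0  1  2  3  2  0  1  0  1  2  3  2  0  1  0  1  2  3  2  0
G_A(21) = 0.
Stack B, S = {1, 2}:
G(0) = 0
G(1) = mex{0} = 1
G(2) = mex{1,0} = 2
G(3) = mex{2,1} = 0
G(4) = mex{0,2} = 1
G(5) = mex{1,0} = 2
G(6) = mex{2,1} = 0
G(7) = mex{0,2} = 1
G(8) = mex{1,0} = 2
G(9) = mex{2,1} = 0
G(10) = mex{0,2} = 1
G(11) = mex{1,0} = 2
G(12) = mex{2,1} = 0
G_B(12) = 0.
Stack C, S = {4, 5, 6, 7, 8}:
G(0) = 0
G(1) = mex{} = 0
G(2) = mex{} = 0
G(3) = mex{} = 0
G(4) = mex{0} = 1
G(5) = mex{0,0} = 1
G(6) = mex{0,0,0} = 1
G(7) = mex{0,0,0,0} = 1
G(8) = mex{1,0,0,0,0} = 2
G(9) = mex{1,1,0,0,0} = 2
G(10) = mex{1,1,1,0,0} = 2
G(11) = mex{1,1,1,1,0} = 2
G(12) = mex{2,1,1,1,1} = 0
G(13) = mex{2,2,1,1,1} = 0
G(14) = mex{2,2,2,1,1} = 0
G(15) = mex{2,2,2,2,1} = 0
G(16) = mex{0,2,2,2,2} = 1
G(17) = mex{0,0,2,2,2} = 1
G(18) = mex{0,0,0,2,2} = 1
G_C(18) = 1.
Combined Grundy value = 0 ⊕ 0 ⊕ 1 = 1.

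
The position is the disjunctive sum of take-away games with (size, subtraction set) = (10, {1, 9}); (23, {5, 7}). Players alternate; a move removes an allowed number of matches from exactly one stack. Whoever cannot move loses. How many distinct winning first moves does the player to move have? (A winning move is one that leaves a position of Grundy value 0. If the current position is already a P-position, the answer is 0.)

1

Stack A, S = {1, 9}:
G(0) = 0
G(1) = mex{0} = 1
G(2) = mex{1} = 0
G(3) = mex{0} = 1
G(4) = mex{1} = 0
G(5) = mex{0} = 1
G(6) = mex{1} = 0
G(7) = mex{0} = 1
G(8) = mex{1} = 0
G(9) = mex{0,0} = 1
G(10) = mex{1,1} = 0
G_A(10) = 0.
Stack B, S = {5, 7}:
n :  0  1  2  3  4  5  6  7  8  9 10 11 12 13 14 15 16 17 18 19 20 21 22 23
G :  0  0  0  0  0  1  1  1  1  1  2  2  0  0  0  0  0  1  1  1  1  1  2  2
G_B(23) = 2.
Combined Grundy value = 0 ⊕ 2 = 2.
A winning move leaves total XOR = 0, i.e. changes one component's Grundy value g to g ⊕ X where X is the current total.
Stack A: need g' = 0⊕2 = 2. Options: 10−1→G=1, 10−9→G=1. Hits: 0.
Stack B: need g' = 2⊕2 = 0. Options: 23−5→G=1, 23−7→G=0. Hits: 1.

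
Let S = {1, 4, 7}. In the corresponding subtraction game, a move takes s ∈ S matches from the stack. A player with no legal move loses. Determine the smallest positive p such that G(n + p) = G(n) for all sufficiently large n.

n :  0  1  2  3  4  5  6  7  8  9 10 11 12 13 14 15 16 17
G :  0  1  0  1  2  0  1  2  0  1  0  1  2  0  1  2  0  1
G(n+8) = G(n) holds for n = 0,…,6 (a full window of length max(S) = 7), so the sequence is purely periodic with period 8.

8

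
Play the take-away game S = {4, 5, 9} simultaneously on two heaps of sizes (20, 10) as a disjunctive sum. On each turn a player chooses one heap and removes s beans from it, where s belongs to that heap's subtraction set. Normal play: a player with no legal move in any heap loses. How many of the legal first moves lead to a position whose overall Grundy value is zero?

3

All heaps use S = {4, 5, 9}:
G(0) = 0
G(1) = mex{} = 0
G(2) = mex{} = 0
G(3) = mex{} = 0
G(4) = mex{0} = 1
G(5) = mex{0,0} = 1
G(6) = mex{0,0} = 1
G(7) = mex{0,0} = 1
G(8) = mex{1,0} = 2
G(9) = mex{1,1,0} = 2
G(10) = mex{1,1,0} = 2
G(11) = mex{1,1,0} = 2
G(12) = mex{2,1,0} = 3
G(13) = mex{2,2,1} = 0
G(14) = mex{2,2,1} = 0
G(15) = mex{2,2,1} = 0
G(16) = mex{3,2,1} = 0
G(17) = mex{0,3,2} = 1
G(18) = mex{0,0,2} = 1
G(19) = mex{0,0,2} = 1
G(20) = mex{0,0,2} = 1
Heap A: G(20) = 1.
Heap B: G(10) = 2.
Combined Grundy value = 1 ⊕ 2 = 3.
A winning move leaves total XOR = 0, i.e. changes one component's Grundy value g to g ⊕ X where X is the current total.
Heap A: need g' = 1⊕3 = 2. Options: 20−4→G=0, 20−5→G=0, 20−9→G=2. Hits: 1.
Heap B: need g' = 2⊕3 = 1. Options: 10−4→G=1, 10−5→G=1, 10−9→G=0. Hits: 2.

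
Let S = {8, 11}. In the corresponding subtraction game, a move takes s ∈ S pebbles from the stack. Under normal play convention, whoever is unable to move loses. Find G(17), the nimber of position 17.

2

G(0) = 0
G(1) = mex{} = 0
G(2) = mex{} = 0
G(3) = mex{} = 0
G(4) = mex{} = 0
G(5) = mex{} = 0
G(6) = mex{} = 0
G(7) = mex{} = 0
G(8) = mex{0} = 1
G(9) = mex{0} = 1
G(10) = mex{0} = 1
G(11) = mex{0,0} = 1
G(12) = mex{0,0} = 1
G(13) = mex{0,0} = 1
G(14) = mex{0,0} = 1
G(15) = mex{0,0} = 1
G(16) = mex{1,0} = 2
G(17) = mex{1,0} = 2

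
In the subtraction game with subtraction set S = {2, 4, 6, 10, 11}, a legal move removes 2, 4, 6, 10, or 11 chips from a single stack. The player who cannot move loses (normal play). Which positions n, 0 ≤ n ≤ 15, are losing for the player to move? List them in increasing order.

n :  0  1  2  3  4  5  6  7  8  9 10 11 12 13 14 15
G :  0  0  1  1  2  2  3  3  0  0  1  1  2  2  3  3
P-positions are exactly the n with G(n) = 0.

0, 1, 8, 9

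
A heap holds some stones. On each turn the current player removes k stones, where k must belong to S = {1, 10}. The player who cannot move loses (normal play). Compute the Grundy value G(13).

0

G(0) = 0
G(1) = mex{0} = 1
G(2) = mex{1} = 0
G(3) = mex{0} = 1
G(4) = mex{1} = 0
G(5) = mex{0} = 1
G(6) = mex{1} = 0
G(7) = mex{0} = 1
G(8) = mex{1} = 0
G(9) = mex{0} = 1
G(10) = mex{1,0} = 2
G(11) = mex{2,1} = 0
G(12) = mex{0,0} = 1
G(13) = mex{1,1} = 0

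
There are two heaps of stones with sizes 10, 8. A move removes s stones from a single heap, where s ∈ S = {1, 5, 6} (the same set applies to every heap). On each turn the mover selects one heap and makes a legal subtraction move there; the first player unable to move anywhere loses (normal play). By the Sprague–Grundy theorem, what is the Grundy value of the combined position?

0

All heaps use S = {1, 5, 6}:
n :  0  1  2  3  4  5  6  7  8  9 10
G :  0  1  0  1  0  1  2  3  2  3  2
Heap A: G(10) = 2.
Heap B: G(8) = 2.
Combined Grundy value = 2 ⊕ 2 = 0.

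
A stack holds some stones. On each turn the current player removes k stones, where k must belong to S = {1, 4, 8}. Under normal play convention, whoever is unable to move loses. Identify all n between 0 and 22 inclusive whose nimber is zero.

0, 2, 5, 7, 12, 14, 17, 19

n :  0  1  2  3  4  5  6  7  8  9 10 11 12 13 14 15 16 17 18 19 20 21 22
G :  0  1  0  1  2  0  1  0  1  2  3  2  0  1  0  1  2  0  1  0  1  2  3
P-positions are exactly the n with G(n) = 0.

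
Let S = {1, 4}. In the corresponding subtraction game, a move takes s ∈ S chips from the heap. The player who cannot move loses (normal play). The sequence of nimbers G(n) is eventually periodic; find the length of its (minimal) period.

n :  0  1  2  3  4  5  6  7  8  9 10 11 12 13 14
G :  0  1  0  1  2  0  1  0  1  2  0  1  0  1  2
G(n+5) = G(n) holds for n = 0,…,3 (a full window of length max(S) = 4), so the sequence is purely periodic with period 5.

5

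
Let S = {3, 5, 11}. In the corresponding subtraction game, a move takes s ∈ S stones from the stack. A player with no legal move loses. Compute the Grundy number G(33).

G(0) = 0
G(1) = mex{} = 0
G(2) = mex{} = 0
G(3) = mex{0} = 1
G(4) = mex{0} = 1
G(5) = mex{0,0} = 1
G(6) = mex{1,0} = 2
G(7) = mex{1,0} = 2
G(8) = mex{1,1} = 0
G(9) = mex{2,1} = 0
G(10) = mex{2,1} = 0
G(11) = mex{0,2,0} = 1
G(12) = mex{0,2,0} = 1
G(13) = mex{0,0,0} = 1
G(14) = mex{1,0,1} = 2
G(15) = mex{1,0,1} = 2
G(16) = mex{1,1,1} = 0
G(17) = mex{2,1,2} = 0
G(18) = mex{2,1,2} = 0
G(19) = mex{0,2,0} = 1
G(20) = mex{0,2,0} = 1
G(21) = mex{0,0,0} = 1
G(22) = mex{1,0,1} = 2
G(23) = mex{1,0,1} = 2
G(24) = mex{1,1,1} = 0
G(25) = mex{2,1,2} = 0
G(26) = mex{2,1,2} = 0
G(27) = mex{0,2,0} = 1
G(28) = mex{0,2,0} = 1
G(29) = mex{0,0,0} = 1
G(30) = mex{1,0,1} = 2
G(31) = mex{1,0,1} = 2
G(32) = mex{1,1,1} = 0
G(33) = mex{2,1,2} = 0

0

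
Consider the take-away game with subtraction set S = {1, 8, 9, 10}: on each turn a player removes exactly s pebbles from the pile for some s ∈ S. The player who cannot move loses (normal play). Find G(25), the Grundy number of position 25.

2

G(0) = 0
G(1) = mex{0} = 1
G(2) = mex{1} = 0
G(3) = mex{0} = 1
G(4) = mex{1} = 0
G(5) = mex{0} = 1
G(6) = mex{1} = 0
G(7) = mex{0} = 1
G(8) = mex{1,0} = 2
G(9) = mex{2,1,0} = 3
G(10) = mex{3,0,1,0} = 2
G(11) = mex{2,1,0,1} = 3
G(12) = mex{3,0,1,0} = 2
G(13) = mex{2,1,0,1} = 3
G(14) = mex{3,0,1,0} = 2
G(15) = mex{2,1,0,1} = 3
G(16) = mex{3,2,1,0} = 4
G(17) = mex{4,3,2,1} = 0
G(18) = mex{0,2,3,2} = 1
G(19) = mex{1,3,2,3} = 0
G(20) = mex{0,2,3,2} = 1
G(21) = mex{1,3,2,3} = 0
G(22) = mex{0,2,3,2} = 1
G(23) = mex{1,3,2,3} = 0
G(24) = mex{0,4,3,2} = 1
G(25) = mex{1,0,4,3} = 2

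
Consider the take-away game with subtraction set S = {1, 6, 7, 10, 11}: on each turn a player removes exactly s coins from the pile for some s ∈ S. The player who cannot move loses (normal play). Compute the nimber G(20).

n :  0  1  2  3  4  5  6  7  8  9 10 11 12 13 14 15 16 17 18 19 20
G :  0  1  0  1  0  1  2  3  2  3  2  3  4  5  4  5  0  1  0  1  0

0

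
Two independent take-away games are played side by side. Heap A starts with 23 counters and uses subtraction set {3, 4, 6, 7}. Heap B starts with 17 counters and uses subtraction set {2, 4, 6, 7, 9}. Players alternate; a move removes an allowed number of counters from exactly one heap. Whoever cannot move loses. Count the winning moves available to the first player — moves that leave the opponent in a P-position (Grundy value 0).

Heap A, S = {3, 4, 6, 7}:
n :  0  1  2  3  4  5  6  7  8  9 10 11 12 13 14 15 16 17 18 19 20 21 22 23
G :  0  0  0  1  1  1  2  2  2  3  0  0  0  1  1  1  2  2  2  3  0  0  0  1
G_A(23) = 1.
Heap B, S = {2, 4, 6, 7, 9}:
n :  0  1  2  3  4  5  6  7  8  9 10 11 12 13 14 15 16 17
G :  0  0  1  1  2  2  3  3  4  4  5  0  0  1  1  2  2  3
G_B(17) = 3.
Combined Grundy value = 1 ⊕ 3 = 2.
A winning move leaves total XOR = 0, i.e. changes one component's Grundy value g to g ⊕ X where X is the current total.
Heap A: need g' = 1⊕2 = 3. Options: 23−3→G=0, 23−4→G=3, 23−6→G=2, 23−7→G=2. Hits: 1.
Heap B: need g' = 3⊕2 = 1. Options: 17−2→G=2, 17−4→G=1, 17−6→G=0, 17−7→G=5, 17−9→G=4. Hits: 1.

2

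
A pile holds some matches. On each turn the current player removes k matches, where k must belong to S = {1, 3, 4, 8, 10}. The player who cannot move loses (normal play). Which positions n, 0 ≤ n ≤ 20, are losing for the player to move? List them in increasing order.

G(0) = 0
G(1) = mex{0} = 1
G(2) = mex{1} = 0
G(3) = mex{0,0} = 1
G(4) = mex{1,1,0} = 2
G(5) = mex{2,0,1} = 3
G(6) = mex{3,1,0} = 2
G(7) = mex{2,2,1} = 0
G(8) = mex{0,3,2,0} = 1
G(9) = mex{1,2,3,1} = 0
G(10) = mex{0,0,2,0,0} = 1
G(11) = mex{1,1,0,1,1} = 2
G(12) = mex{2,0,1,2,0} = 3
G(13) = mex{3,1,0,3,1} = 2
G(14) = mex{2,2,1,2,2} = 0
G(15) = mex{0,3,2,0,3} = 1
G(16) = mex{1,2,3,1,2} = 0
G(17) = mex{0,0,2,0,0} = 1
G(18) = mex{1,1,0,1,1} = 2
G(19) = mex{2,0,1,2,0} = 3
G(20) = mex{3,1,0,3,1} = 2
P-positions are exactly the n with G(n) = 0.

0, 2, 7, 9, 14, 16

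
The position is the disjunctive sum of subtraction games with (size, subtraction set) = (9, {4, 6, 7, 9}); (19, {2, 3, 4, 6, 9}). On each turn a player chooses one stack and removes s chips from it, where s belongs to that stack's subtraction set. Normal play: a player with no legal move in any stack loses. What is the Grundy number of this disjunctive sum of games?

Stack A, S = {4, 6, 7, 9}:
G(0) = 0
G(1) = mex{} = 0
G(2) = mex{} = 0
G(3) = mex{} = 0
G(4) = mex{0} = 1
G(5) = mex{0} = 1
G(6) = mex{0,0} = 1
G(7) = mex{0,0,0} = 1
G(8) = mex{1,0,0} = 2
G(9) = mex{1,0,0,0} = 2
G_A(9) = 2.
Stack B, S = {2, 3, 4, 6, 9}:
n :  0  1  2  3  4  5  6  7  8  9 10 11 12 13 14 15 16 17 18 19
G :  0  0  1  1  2  2  3  3  0  4  1  5  2  0  3  1  4  2  0  3
G_B(19) = 3.
Combined Grundy value = 2 ⊕ 3 = 1.

1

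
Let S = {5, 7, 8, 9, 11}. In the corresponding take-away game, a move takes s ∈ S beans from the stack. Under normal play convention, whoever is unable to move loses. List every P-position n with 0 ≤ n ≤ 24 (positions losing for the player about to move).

0, 1, 2, 3, 4, 16, 17, 18, 19, 20

n :  0  1  2  3  4  5  6  7  8  9 10 11 12 13 14 15 16 17 18 19 20 21 22 23 24
G :  0  0  0  0  0  1  1  1  1  1  2  2  2  2  2  3  0  0  0  0  0  1  1  1  1
P-positions are exactly the n with G(n) = 0.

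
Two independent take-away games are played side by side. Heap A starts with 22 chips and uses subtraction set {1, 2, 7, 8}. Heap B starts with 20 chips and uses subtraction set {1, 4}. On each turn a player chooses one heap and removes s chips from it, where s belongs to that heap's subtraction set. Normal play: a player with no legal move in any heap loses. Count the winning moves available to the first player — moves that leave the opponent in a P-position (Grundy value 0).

Heap A, S = {1, 2, 7, 8}:
n :  0  1  2  3  4  5  6  7  8  9 10 11 12 13 14 15 16 17 18 19 20 21 22
G :  0  1  2  0  1  2  0  1  2  0  1  2  0  1  2  0  1  2  0  1  2  0  1
G_A(22) = 1.
Heap B, S = {1, 4}:
n :  0  1  2  3  4  5  6  7  8  9 10 11 12 13 14 15 16 17 18 19 20
G :  0  1  0  1  2  0  1  0  1  2  0  1  0  1  2  0  1  0  1  2  0
G_B(20) = 0.
Combined Grundy value = 1 ⊕ 0 = 1.
A winning move leaves total XOR = 0, i.e. changes one component's Grundy value g to g ⊕ X where X is the current total.
Heap A: need g' = 1⊕1 = 0. Options: 22−1→G=0, 22−2→G=2, 22−7→G=0, 22−8→G=2. Hits: 2.
Heap B: need g' = 0⊕1 = 1. Options: 20−1→G=2, 20−4→G=1. Hits: 1.

3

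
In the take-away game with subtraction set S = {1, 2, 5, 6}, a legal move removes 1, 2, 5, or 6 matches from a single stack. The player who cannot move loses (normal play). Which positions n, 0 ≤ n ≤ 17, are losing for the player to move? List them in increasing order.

n :  0  1  2  3  4  5  6  7  8  9 10 11 12 13 14 15 16 17
G :  0  1  2  0  1  2  3  0  1  2  0  1  2  3  0  1  2  0
P-positions are exactly the n with G(n) = 0.

0, 3, 7, 10, 14, 17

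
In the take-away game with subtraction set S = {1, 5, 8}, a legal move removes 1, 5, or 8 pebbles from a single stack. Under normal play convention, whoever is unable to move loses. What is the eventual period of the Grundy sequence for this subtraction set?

13

n :  0  1  2  3  4  5  6  7  8  9 10 11 12 13 14 15 16 17 18 19 20 21 22 23 24 25 26 27
G :  0  1  0  1  0  1  0  1  2  3  2  3  2  0  1  0  1  0  1  0  1  2  3  2  3  2  0  1
G(n+13) = G(n) holds for n = 0,…,7 (a full window of length max(S) = 8), so the sequence is purely periodic with period 13.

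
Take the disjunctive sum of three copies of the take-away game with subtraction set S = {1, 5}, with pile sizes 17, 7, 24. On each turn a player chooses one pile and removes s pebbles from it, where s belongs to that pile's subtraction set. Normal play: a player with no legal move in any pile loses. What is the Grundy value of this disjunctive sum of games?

0

All piles use S = {1, 5}:
n :  0  1  2  3  4  5  6  7  8  9 10 11 12 13 14 15 16 17 18 19 20 21 22 23 24
G :  0  1  0  1  0  1  0  1  0  1  0  1  0  1  0  1  0  1  0  1  0  1  0  1  0
Pile A: G(17) = 1.
Pile B: G(7) = 1.
Pile C: G(24) = 0.
Combined Grundy value = 1 ⊕ 1 ⊕ 0 = 0.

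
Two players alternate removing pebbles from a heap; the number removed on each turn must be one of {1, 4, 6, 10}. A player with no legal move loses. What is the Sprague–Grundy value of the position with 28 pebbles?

0

n :  0  1  2  3  4  5  6  7  8  9 10 11 12 13 14 15 16 17 18 19 20 21 22 23 24 25 26 27 28
G :  0  1  0  1  2  0  1  0  1  2  3  2  3  4  0  1  0  1  2  0  1  0  1  2  3  2  3  4  0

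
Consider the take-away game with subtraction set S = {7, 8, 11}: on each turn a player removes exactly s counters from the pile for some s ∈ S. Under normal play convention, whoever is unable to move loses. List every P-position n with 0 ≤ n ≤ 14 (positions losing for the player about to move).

0, 1, 2, 3, 4, 5, 6

n :  0  1  2  3  4  5  6  7  8  9 10 11 12 13 14
G :  0  0  0  0  0  0  0  1  1  1  1  1  1  1  2
P-positions are exactly the n with G(n) = 0.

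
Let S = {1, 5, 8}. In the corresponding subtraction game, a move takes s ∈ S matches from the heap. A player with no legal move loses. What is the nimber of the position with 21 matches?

2

G(0) = 0
G(1) = mex{0} = 1
G(2) = mex{1} = 0
G(3) = mex{0} = 1
G(4) = mex{1} = 0
G(5) = mex{0,0} = 1
G(6) = mex{1,1} = 0
G(7) = mex{0,0} = 1
G(8) = mex{1,1,0} = 2
G(9) = mex{2,0,1} = 3
G(10) = mex{3,1,0} = 2
G(11) = mex{2,0,1} = 3
G(12) = mex{3,1,0} = 2
G(13) = mex{2,2,1} = 0
G(14) = mex{0,3,0} = 1
G(15) = mex{1,2,1} = 0
G(16) = mex{0,3,2} = 1
G(17) = mex{1,2,3} = 0
G(18) = mex{0,0,2} = 1
G(19) = mex{1,1,3} = 0
G(20) = mex{0,0,2} = 1
G(21) = mex{1,1,0} = 2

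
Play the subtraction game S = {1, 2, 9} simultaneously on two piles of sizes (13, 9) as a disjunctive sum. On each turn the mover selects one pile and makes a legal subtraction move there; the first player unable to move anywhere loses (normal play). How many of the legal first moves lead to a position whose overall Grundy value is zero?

All piles use S = {1, 2, 9}:
G(0) = 0
G(1) = mex{0} = 1
G(2) = mex{1,0} = 2
G(3) = mex{2,1} = 0
G(4) = mex{0,2} = 1
G(5) = mex{1,0} = 2
G(6) = mex{2,1} = 0
G(7) = mex{0,2} = 1
G(8) = mex{1,0} = 2
G(9) = mex{2,1,0} = 3
G(10) = mex{3,2,1} = 0
G(11) = mex{0,3,2} = 1
G(12) = mex{1,0,0} = 2
G(13) = mex{2,1,1} = 0
Pile A: G(13) = 0.
Pile B: G(9) = 3.
Combined Grundy value = 0 ⊕ 3 = 3.
A winning move leaves total XOR = 0, i.e. changes one component's Grundy value g to g ⊕ X where X is the current total.
Pile A: need g' = 0⊕3 = 3. Options: 13−1→G=2, 13−2→G=1, 13−9→G=1. Hits: 0.
Pile B: need g' = 3⊕3 = 0. Options: 9−1→G=2, 9−2→G=1, 9−9→G=0. Hits: 1.

1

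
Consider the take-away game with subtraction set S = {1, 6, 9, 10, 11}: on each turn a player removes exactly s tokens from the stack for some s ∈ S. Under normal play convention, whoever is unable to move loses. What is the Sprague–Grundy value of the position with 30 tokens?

n :  0  1  2  3  4  5  6  7  8  9 10 11 12 13 14 15 16 17 18 19 20 21 22 23 24 25 26 27 28 29 30
G :  0  1  0  1  0  1  2  0  1  2  3  2  3  2  3  4  5  3  4  0  1  0  1  0  1  2  0  1  2  3  2

2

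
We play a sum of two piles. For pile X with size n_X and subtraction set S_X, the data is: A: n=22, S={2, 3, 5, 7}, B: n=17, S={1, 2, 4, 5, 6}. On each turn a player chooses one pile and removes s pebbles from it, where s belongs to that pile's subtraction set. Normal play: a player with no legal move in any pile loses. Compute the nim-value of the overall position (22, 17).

6

Pile A, S = {2, 3, 5, 7}:
n :  0  1  2  3  4  5  6  7  8  9 10 11 12 13 14 15 16 17 18 19 20 21 22
G :  0  0  1  1  2  2  3  3  4  0  0  1  1  2  2  3  3  4  0  0  1  1  2
G_A(22) = 2.
Pile B, S = {1, 2, 4, 5, 6}:
n :  0  1  2  3  4  5  6  7  8  9 10 11 12 13 14 15 16 17
G :  0  1  2  0  1  2  3  4  5  3  0  1  2  0  1  2  3  4
G_B(17) = 4.
Combined Grundy value = 2 ⊕ 4 = 6.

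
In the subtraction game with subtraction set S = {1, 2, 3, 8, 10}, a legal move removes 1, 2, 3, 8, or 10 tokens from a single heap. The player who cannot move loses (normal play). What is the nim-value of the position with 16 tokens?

G(0) = 0
G(1) = mex{0} = 1
G(2) = mex{1,0} = 2
G(3) = mex{2,1,0} = 3
G(4) = mex{3,2,1} = 0
G(5) = mex{0,3,2} = 1
G(6) = mex{1,0,3} = 2
G(7) = mex{2,1,0} = 3
G(8) = mex{3,2,1,0} = 4
G(9) = mex{4,3,2,1} = 0
G(10) = mex{0,4,3,2,0} = 1
G(11) = mex{1,0,4,3,1} = 2
G(12) = mex{2,1,0,0,2} = 3
G(13) = mex{3,2,1,1,3} = 0
G(14) = mex{0,3,2,2,0} = 1
G(15) = mex{1,0,3,3,1} = 2
G(16) = mex{2,1,0,4,2} = 3

3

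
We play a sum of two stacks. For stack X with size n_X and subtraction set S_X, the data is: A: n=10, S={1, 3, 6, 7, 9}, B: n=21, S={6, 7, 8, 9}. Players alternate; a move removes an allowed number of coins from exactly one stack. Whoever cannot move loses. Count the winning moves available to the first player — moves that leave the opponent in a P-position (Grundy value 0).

Stack A, S = {1, 3, 6, 7, 9}:
n :  0  1  2  3  4  5  6  7  8  9 10
G :  0  1  0  1  0  1  2  3  2  3  2
G_A(10) = 2.
Stack B, S = {6, 7, 8, 9}:
n :  0  1  2  3  4  5  6  7  8  9 10 11 12 13 14 15 16 17 18 19 20 21
G :  0  0  0  0  0  0  1  1  1  1  1  1  2  2  2  0  0  0  0  0  0  1
G_B(21) = 1.
Combined Grundy value = 2 ⊕ 1 = 3.
A winning move leaves total XOR = 0, i.e. changes one component's Grundy value g to g ⊕ X where X is the current total.
Stack A: need g' = 2⊕3 = 1. Options: 10−1→G=3, 10−3→G=3, 10−6→G=0, 10−7→G=1, 10−9→G=1. Hits: 2.
Stack B: need g' = 1⊕3 = 2. Options: 21−6→G=0, 21−7→G=2, 21−8→G=2, 21−9→G=2. Hits: 3.

5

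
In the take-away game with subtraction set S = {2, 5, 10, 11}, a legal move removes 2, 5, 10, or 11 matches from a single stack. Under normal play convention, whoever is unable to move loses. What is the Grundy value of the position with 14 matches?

3

n :  0  1  2  3  4  5  6  7  8  9 10 11 12 13 14
G :  0  0  1  1  0  2  1  0  0  1  1  2  2  3  3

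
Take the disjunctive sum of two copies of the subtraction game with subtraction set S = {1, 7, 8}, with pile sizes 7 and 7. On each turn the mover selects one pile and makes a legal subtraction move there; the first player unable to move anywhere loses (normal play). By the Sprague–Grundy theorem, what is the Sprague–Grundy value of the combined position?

All piles use S = {1, 7, 8}:
G(0) = 0
G(1) = mex{0} = 1
G(2) = mex{1} = 0
G(3) = mex{0} = 1
G(4) = mex{1} = 0
G(5) = mex{0} = 1
G(6) = mex{1} = 0
G(7) = mex{0,0} = 1
Pile A: G(7) = 1.
Pile B: G(7) = 1.
Combined Grundy value = 1 ⊕ 1 = 0.

0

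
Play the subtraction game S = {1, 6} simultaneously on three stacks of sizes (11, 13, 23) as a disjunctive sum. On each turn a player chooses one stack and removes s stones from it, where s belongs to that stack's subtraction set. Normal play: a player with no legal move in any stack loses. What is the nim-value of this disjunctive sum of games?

2

All stacks use S = {1, 6}:
G(0) = 0
G(1) = mex{0} = 1
G(2) = mex{1} = 0
G(3) = mex{0} = 1
G(4) = mex{1} = 0
G(5) = mex{0} = 1
G(6) = mex{1,0} = 2
G(7) = mex{2,1} = 0
G(8) = mex{0,0} = 1
G(9) = mex{1,1} = 0
G(10) = mex{0,0} = 1
G(11) = mex{1,1} = 0
G(12) = mex{0,2} = 1
G(13) = mex{1,0} = 2
G(14) = mex{2,1} = 0
G(15) = mex{0,0} = 1
G(16) = mex{1,1} = 0
G(17) = mex{0,0} = 1
G(18) = mex{1,1} = 0
G(19) = mex{0,2} = 1
G(20) = mex{1,0} = 2
G(21) = mex{2,1} = 0
G(22) = mex{0,0} = 1
G(23) = mex{1,1} = 0
Stack A: G(11) = 0.
Stack B: G(13) = 2.
Stack C: G(23) = 0.
Combined Grundy value = 0 ⊕ 2 ⊕ 0 = 2.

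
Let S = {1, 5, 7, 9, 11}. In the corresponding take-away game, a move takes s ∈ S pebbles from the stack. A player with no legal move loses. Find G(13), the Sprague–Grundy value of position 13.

G(0) = 0
G(1) = mex{0} = 1
G(2) = mex{1} = 0
G(3) = mex{0} = 1
G(4) = mex{1} = 0
G(5) = mex{0,0} = 1
G(6) = mex{1,1} = 0
G(7) = mex{0,0,0} = 1
G(8) = mex{1,1,1} = 0
G(9) = mex{0,0,0,0} = 1
G(10) = mex{1,1,1,1} = 0
G(11) = mex{0,0,0,0,0} = 1
G(12) = mex{1,1,1,1,1} = 0
G(13) = mex{0,0,0,0,0} = 1

1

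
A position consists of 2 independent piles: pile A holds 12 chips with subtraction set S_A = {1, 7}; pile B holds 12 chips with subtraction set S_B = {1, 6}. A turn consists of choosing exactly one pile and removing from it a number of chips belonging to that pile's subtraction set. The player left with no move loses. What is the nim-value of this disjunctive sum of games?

Pile A, S = {1, 7}:
n :  0  1  2  3  4  5  6  7  8  9 10 11 12
G :  0  1  0  1  0  1  0  1  0  1  0  1  0
G_A(12) = 0.
Pile B, S = {1, 6}:
n :  0  1  2  3  4  5  6  7  8  9 10 11 12
G :  0  1  0  1  0  1  2  0  1  0  1  0  1
G_B(12) = 1.
Combined Grundy value = 0 ⊕ 1 = 1.

1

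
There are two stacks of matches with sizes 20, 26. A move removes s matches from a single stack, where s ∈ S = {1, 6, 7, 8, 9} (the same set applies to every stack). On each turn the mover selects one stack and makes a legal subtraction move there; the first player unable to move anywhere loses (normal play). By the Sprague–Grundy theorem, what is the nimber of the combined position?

6

All stacks use S = {1, 6, 7, 8, 9}:
n :  0  1  2  3  4  5  6  7  8  9 10 11 12 13 14 15 16 17 18 19 20 21 22 23 24 25 26
G :  0  1  0  1  0  1  2  3  2  3  2  3  4  5  0  1  0  1  0  1  2  3  2  3  2  3  4
Stack A: G(20) = 2.
Stack B: G(26) = 4.
Combined Grundy value = 2 ⊕ 4 = 6.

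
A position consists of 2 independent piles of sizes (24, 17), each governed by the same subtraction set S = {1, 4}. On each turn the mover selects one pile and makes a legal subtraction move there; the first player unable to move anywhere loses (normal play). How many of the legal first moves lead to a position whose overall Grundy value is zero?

All piles use S = {1, 4}:
G(0) = 0
G(1) = mex{0} = 1
G(2) = mex{1} = 0
G(3) = mex{0} = 1
G(4) = mex{1,0} = 2
G(5) = mex{2,1} = 0
G(6) = mex{0,0} = 1
G(7) = mex{1,1} = 0
G(8) = mex{0,2} = 1
G(9) = mex{1,0} = 2
G(10) = mex{2,1} = 0
G(11) = mex{0,0} = 1
G(12) = mex{1,1} = 0
G(13) = mex{0,2} = 1
G(14) = mex{1,0} = 2
G(15) = mex{2,1} = 0
G(16) = mex{0,0} = 1
G(17) = mex{1,1} = 0
G(18) = mex{0,2} = 1
G(19) = mex{1,0} = 2
G(20) = mex{2,1} = 0
G(21) = mex{0,0} = 1
G(22) = mex{1,1} = 0
G(23) = mex{0,2} = 1
G(24) = mex{1,0} = 2
Pile A: G(24) = 2.
Pile B: G(17) = 0.
Combined Grundy value = 2 ⊕ 0 = 2.
A winning move leaves total XOR = 0, i.e. changes one component's Grundy value g to g ⊕ X where X is the current total.
Pile A: need g' = 2⊕2 = 0. Options: 24−1→G=1, 24−4→G=0. Hits: 1.
Pile B: need g' = 0⊕2 = 2. Options: 17−1→G=1, 17−4→G=1. Hits: 0.

1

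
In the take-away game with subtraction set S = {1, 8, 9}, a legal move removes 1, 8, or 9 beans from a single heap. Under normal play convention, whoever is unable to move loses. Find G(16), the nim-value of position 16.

0

n :  0  1  2  3  4  5  6  7  8  9 10 11 12 13 14 15 16
G :  0  1  0  1  0  1  0  1  2  3  2  3  2  3  2  3  0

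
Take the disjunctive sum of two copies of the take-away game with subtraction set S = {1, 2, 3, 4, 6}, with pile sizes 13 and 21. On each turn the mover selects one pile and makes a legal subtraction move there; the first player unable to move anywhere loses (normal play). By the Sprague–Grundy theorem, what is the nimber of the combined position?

2

All piles use S = {1, 2, 3, 4, 6}:
G(0) = 0
G(1) = mex{0} = 1
G(2) = mex{1,0} = 2
G(3) = mex{2,1,0} = 3
G(4) = mex{3,2,1,0} = 4
G(5) = mex{4,3,2,1} = 0
G(6) = mex{0,4,3,2,0} = 1
G(7) = mex{1,0,4,3,1} = 2
G(8) = mex{2,1,0,4,2} = 3
G(9) = mex{3,2,1,0,3} = 4
G(10) = mex{4,3,2,1,4} = 0
G(11) = mex{0,4,3,2,0} = 1
G(12) = mex{1,0,4,3,1} = 2
G(13) = mex{2,1,0,4,2} = 3
G(14) = mex{3,2,1,0,3} = 4
G(15) = mex{4,3,2,1,4} = 0
G(16) = mex{0,4,3,2,0} = 1
G(17) = mex{1,0,4,3,1} = 2
G(18) = mex{2,1,0,4,2} = 3
G(19) = mex{3,2,1,0,3} = 4
G(20) = mex{4,3,2,1,4} = 0
G(21) = mex{0,4,3,2,0} = 1
Pile A: G(13) = 3.
Pile B: G(21) = 1.
Combined Grundy value = 3 ⊕ 1 = 2.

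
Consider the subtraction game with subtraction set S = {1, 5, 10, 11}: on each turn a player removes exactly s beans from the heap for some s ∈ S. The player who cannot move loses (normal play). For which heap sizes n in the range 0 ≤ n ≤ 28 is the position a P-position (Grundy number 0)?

0, 2, 4, 6, 8, 20, 22, 24, 26, 28

n :  0  1  2  3  4  5  6  7  8  9 10 11 12 13 14 15 16 17 18 19 20 21 22 23 24 25 26 27 28
G :  0  1  0  1  0  1  0  1  0  1  2  3  2  3  2  3  2  3  2  3  0  1  0  1  0  1  0  1  0
P-positions are exactly the n with G(n) = 0.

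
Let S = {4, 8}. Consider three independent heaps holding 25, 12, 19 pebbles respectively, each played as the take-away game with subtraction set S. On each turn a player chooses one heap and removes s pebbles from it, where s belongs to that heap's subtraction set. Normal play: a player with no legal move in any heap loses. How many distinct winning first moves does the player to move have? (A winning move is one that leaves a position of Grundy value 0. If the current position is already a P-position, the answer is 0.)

3

All heaps use S = {4, 8}:
n :  0  1  2  3  4  5  6  7  8  9 10 11 12 13 14 15 16 17 18 19 20 21 22 23 24 25
G :  0  0  0  0  1  1  1  1  2  2  2  2  0  0  0  0  1  1  1  1  2  2  2  2  0  0
Heap A: G(25) = 0.
Heap B: G(12) = 0.
Heap C: G(19) = 1.
Combined Grundy value = 0 ⊕ 0 ⊕ 1 = 1.
A winning move leaves total XOR = 0, i.e. changes one component's Grundy value g to g ⊕ X where X is the current total.
Heap A: need g' = 0⊕1 = 1. Options: 25−4→G=2, 25−8→G=1. Hits: 1.
Heap B: need g' = 0⊕1 = 1. Options: 12−4→G=2, 12−8→G=1. Hits: 1.
Heap C: need g' = 1⊕1 = 0. Options: 19−4→G=0, 19−8→G=2. Hits: 1.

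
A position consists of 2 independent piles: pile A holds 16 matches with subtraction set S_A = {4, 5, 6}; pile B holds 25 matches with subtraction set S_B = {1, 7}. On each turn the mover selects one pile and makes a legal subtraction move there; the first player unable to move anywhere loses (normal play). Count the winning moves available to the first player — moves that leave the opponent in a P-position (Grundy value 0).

Pile A, S = {4, 5, 6}:
n :  0  1  2  3  4  5  6  7  8  9 10 11 12 13 14 15 16
G :  0  0  0  0  1  1  1  1  2  2  0  0  0  0  1  1  1
G_A(16) = 1.
Pile B, S = {1, 7}:
n :  0  1  2  3  4  5  6  7  8  9 10 11 12 13 14 15 16 17 18 19 20 21 22 23 24 25
G :  0  1  0  1  0  1  0  1  0  1  0  1  0  1  0  1  0  1  0  1  0  1  0  1  0  1
G_B(25) = 1.
Combined Grundy value = 1 ⊕ 1 = 0.
A winning move leaves total XOR = 0, i.e. changes one component's Grundy value g to g ⊕ X where X is the current total.
Pile A: target g' = 1⊕0 = 1, but every legal move changes the Grundy value (mex property), so 0 moves.
Pile B: target g' = 1⊕0 = 1, but every legal move changes the Grundy value (mex property), so 0 moves.

0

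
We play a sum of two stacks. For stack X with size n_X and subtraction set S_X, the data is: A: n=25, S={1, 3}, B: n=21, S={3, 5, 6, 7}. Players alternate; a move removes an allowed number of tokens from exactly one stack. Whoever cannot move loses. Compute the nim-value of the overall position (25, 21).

1

Stack A, S = {1, 3}:
G(0) = 0
G(1) = mex{0} = 1
G(2) = mex{1} = 0
G(3) = mex{0,0} = 1
G(4) = mex{1,1} = 0
G(5) = mex{0,0} = 1
G(6) = mex{1,1} = 0
G(7) = mex{0,0} = 1
G(8) = mex{1,1} = 0
G(9) = mex{0,0} = 1
G(10) = mex{1,1} = 0
G(11) = mex{0,0} = 1
G(12) = mex{1,1} = 0
G(13) = mex{0,0} = 1
G(14) = mex{1,1} = 0
G(15) = mex{0,0} = 1
G(16) = mex{1,1} = 0
G(17) = mex{0,0} = 1
G(18) = mex{1,1} = 0
G(19) = mex{0,0} = 1
G(20) = mex{1,1} = 0
G(21) = mex{0,0} = 1
G(22) = mex{1,1} = 0
G(23) = mex{0,0} = 1
G(24) = mex{1,1} = 0
G(25) = mex{0,0} = 1
G_A(25) = 1.
Stack B, S = {3, 5, 6, 7}:
G(0) = 0
G(1) = mex{} = 0
G(2) = mex{} = 0
G(3) = mex{0} = 1
G(4) = mex{0} = 1
G(5) = mex{0,0} = 1
G(6) = mex{1,0,0} = 2
G(7) = mex{1,0,0,0} = 2
G(8) = mex{1,1,0,0} = 2
G(9) = mex{2,1,1,0} = 3
G(10) = mex{2,1,1,1} = 0
G(11) = mex{2,2,1,1} = 0
G(12) = mex{3,2,2,1} = 0
G(13) = mex{0,2,2,2} = 1
G(14) = mex{0,3,2,2} = 1
G(15) = mex{0,0,3,2} = 1
G(16) = mex{1,0,0,3} = 2
G(17) = mex{1,0,0,0} = 2
G(18) = mex{1,1,0,0} = 2
G(19) = mex{2,1,1,0} = 3
G(20) = mex{2,1,1,1} = 0
G(21) = mex{2,2,1,1} = 0
G_B(21) = 0.
Combined Grundy value = 1 ⊕ 0 = 1.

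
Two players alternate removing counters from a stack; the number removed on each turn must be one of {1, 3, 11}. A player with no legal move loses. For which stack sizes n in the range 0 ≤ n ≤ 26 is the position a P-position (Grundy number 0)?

G(0) = 0
G(1) = mex{0} = 1
G(2) = mex{1} = 0
G(3) = mex{0,0} = 1
G(4) = mex{1,1} = 0
G(5) = mex{0,0} = 1
G(6) = mex{1,1} = 0
G(7) = mex{0,0} = 1
G(8) = mex{1,1} = 0
G(9) = mex{0,0} = 1
G(10) = mex{1,1} = 0
G(11) = mex{0,0,0} = 1
G(12) = mex{1,1,1} = 0
G(13) = mex{0,0,0} = 1
G(14) = mex{1,1,1} = 0
G(15) = mex{0,0,0} = 1
G(16) = mex{1,1,1} = 0
G(17) = mex{0,0,0} = 1
G(18) = mex{1,1,1} = 0
G(19) = mex{0,0,0} = 1
G(20) = mex{1,1,1} = 0
G(21) = mex{0,0,0} = 1
G(22) = mex{1,1,1} = 0
G(23) = mex{0,0,0} = 1
G(24) = mex{1,1,1} = 0
G(25) = mex{0,0,0} = 1
G(26) = mex{1,1,1} = 0
P-positions are exactly the n with G(n) = 0.

0, 2, 4, 6, 8, 10, 12, 14, 16, 18, 20, 22, 24, 26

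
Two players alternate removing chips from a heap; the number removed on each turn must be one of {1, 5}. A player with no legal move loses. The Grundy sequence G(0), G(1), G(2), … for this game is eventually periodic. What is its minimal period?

G(0) = 0
G(1) = mex{0} = 1
G(2) = mex{1} = 0
G(3) = mex{0} = 1
G(4) = mex{1} = 0
G(5) = mex{0,0} = 1
G(6) = mex{1,1} = 0
G(7) = mex{0,0} = 1
G(8) = mex{1,1} = 0
G(9) = mex{0,0} = 1
G(10) = mex{1,1} = 0
G(11) = mex{0,0} = 1
G(12) = mex{1,1} = 0
G(13) = mex{0,0} = 1
G(14) = mex{1,1} = 0
G(n+2) = G(n) holds for n = 0,…,4 (a full window of length max(S) = 5), so the sequence is purely periodic with period 2.

2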